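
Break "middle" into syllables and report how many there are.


Word: "middle"
Syllable breakdown: mid · dle
Counting: 2 parts
= 2 syllables


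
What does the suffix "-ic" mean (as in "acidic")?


Suffix: -ic
Example: acidic = acid + -ic
Meaning = relating to


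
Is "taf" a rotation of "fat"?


Word: "fat", Candidate: "taf"
Method: check if candidate is substring of word+word
"fatfat" contains "taf"? No
Is rotation = No


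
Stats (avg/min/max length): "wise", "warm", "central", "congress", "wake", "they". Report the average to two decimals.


Lengths: "wise"=4, "warm"=4, "central"=7, "congress"=8, "wake"=4, "they"=4
Sum = 31, Count = 6
Average = 31/6 = 5.17
= avg=5.17, min=4, max=8


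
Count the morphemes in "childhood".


Word: "childhood"
Morphemes: child / -hood
Each morpheme carries meaning
= 2 morphemes


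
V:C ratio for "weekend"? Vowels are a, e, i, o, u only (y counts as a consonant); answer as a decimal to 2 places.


Word: "weekend"
Vowels (a,e,i,o,u): 3
Consonants: 4
Ratio = 3/4
= 0.75


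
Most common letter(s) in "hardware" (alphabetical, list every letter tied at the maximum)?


Word: "hardware"
Letter counts:
  'a': 2
  'd': 1
  'e': 1
  'h': 1
  'r': 2
  'w': 1
Maximum count = 2
Most frequent = 'a', 'r' (2 times each)


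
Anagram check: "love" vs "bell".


Word 1: "love" → sorted: elov
Word 2: "bell" → sorted: bell
Same letters? elov != bell
Anagram = No


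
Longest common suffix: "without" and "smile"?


Word 1: "without"
Word 2: "smile"
Comparing from end:
  Pos -1: 't' != 'e' (stop)
LCS = "" (length 0)


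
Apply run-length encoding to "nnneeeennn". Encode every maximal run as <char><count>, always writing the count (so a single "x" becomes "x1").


String: "nnneeeennn"
Scanning for consecutive runs:
  'n' x 3
  'e' x 4
  'n' x 3
RLE = "n3e4n3"


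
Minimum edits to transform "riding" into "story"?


Word 1: "riding" (length 6)
Word 2: "story" (length 5)
One optimal edit sequence (insert/delete/substitute each cost 1):
  1. delete 'r'  (+1)
  2. substitute 'i' -> 's'  (+1)
  3. substitute 'd' -> 't'  (+1)
  4. substitute 'i' -> 'o'  (+1)
  5. substitute 'n' -> 'r'  (+1)
  6. substitute 'g' -> 'y'  (+1)
Total edit operations: 6
Edit distance = 6


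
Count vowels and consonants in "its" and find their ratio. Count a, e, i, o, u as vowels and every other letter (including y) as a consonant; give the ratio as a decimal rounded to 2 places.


Word: "its"
Vowels (a,e,i,o,u): 1
Consonants: 2
Ratio = 1/2
= 0.50


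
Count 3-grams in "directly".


Word: "directly" (length 8)
Number of 3-grams = length - 3 + 1 = 8 - 3 + 1
= 6


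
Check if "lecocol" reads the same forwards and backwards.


Word: "lecocol"
Reversed: "lococel"
Forward == Backward? lecocol != lococel
Palindrome = No


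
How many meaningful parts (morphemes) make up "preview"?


Word: "preview"
Morphemes: pre- | view
Each morpheme carries meaning
= 2 morphemes


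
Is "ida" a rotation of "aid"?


Word: "aid", Candidate: "ida"
Method: check if candidate is substring of word+word
"aidaid" contains "ida"? Yes
Is rotation = Yes


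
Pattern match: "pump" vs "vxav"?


Pattern of "pump": [0, 1, 2, 0]
Pattern of "vxav": [0, 1, 2, 0]
Patterns match
Same pattern = Yes


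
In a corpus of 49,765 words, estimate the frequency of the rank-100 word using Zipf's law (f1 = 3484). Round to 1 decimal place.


Zipf's law: f(r) = f(1) / r
f(1) = 3484
f(100) = 3484 / 100
= 34.8 occurrences


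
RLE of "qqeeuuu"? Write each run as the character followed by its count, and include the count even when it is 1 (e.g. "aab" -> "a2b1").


String: "qqeeuuu"
Scanning for consecutive runs:
  'q' x 2
  'e' x 2
  'u' x 3
RLE = "q2e2u3"


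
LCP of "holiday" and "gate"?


Word 1: "holiday"
Word 2: "gate"
Comparing from start:
  Pos 0: 'h' != 'g' (stop)
LCP = "" (length 0)


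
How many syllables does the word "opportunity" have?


Word: "opportunity"
Syllable breakdown: op / por / tu / ni / ty
Counting: 5 parts
= 5 syllables


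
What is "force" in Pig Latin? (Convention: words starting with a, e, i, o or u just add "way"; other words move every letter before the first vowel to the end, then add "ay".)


Word: "force"
Starts with consonant(s) → move to end, add 'ay'
Consonant cluster: "f"
Pig Latin = "orcefay"


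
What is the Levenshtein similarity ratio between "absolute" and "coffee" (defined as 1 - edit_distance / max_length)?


Word 1: "absolute" (length 8)
Word 2: "coffee" (length 6)
One optimal edit sequence:
  1. delete 'a'  (+1)
  2. delete 'b'  (+1)
  3. substitute 's' -> 'c'  (+1)
  4. keep 'o'
  5. substitute 'l' -> 'f'  (+1)
  6. substitute 'u' -> 'f'  (+1)
  7. substitute 't' -> 'e'  (+1)
  8. keep 'e'
Edit distance = 6
Max length = max(8, 6) = 8
Similarity = 1 - 6/8
= 0.2500


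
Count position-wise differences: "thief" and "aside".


Comparing character by character (same length = 5):
  Pos 0: 't' vs 'a' !=
  Pos 1: 'h' vs 's' !=
  Pos 2: 'i' vs 'i' =
  Pos 3: 'e' vs 'd' !=
  Pos 4: 'f' vs 'e' !=
Hamming distance = 4


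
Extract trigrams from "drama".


Word: "drama" (length 5)
Number of trigrams = 5 - 3 + 1 = 3
  Position 0: "dra"
  Position 1: "ram"
  Position 2: "ama"
Trigrams = "dra", "ram", "ama"


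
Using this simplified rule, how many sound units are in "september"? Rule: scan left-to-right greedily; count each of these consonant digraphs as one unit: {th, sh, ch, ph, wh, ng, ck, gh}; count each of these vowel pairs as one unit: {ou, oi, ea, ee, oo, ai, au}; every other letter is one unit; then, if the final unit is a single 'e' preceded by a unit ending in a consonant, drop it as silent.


Word: "september" (9 letters)
Left-to-right scan:
  (1) 's' (letter)
  (2) 'e' (letter)
  (3) 'p' (letter)
  (4) 't' (letter)
  (5) 'e' (letter)
  (6) 'm' (letter)
  (7) 'b' (letter)
  (8) 'e' (letter)
  (9) 'r' (letter)
Units from scan: 9
Sound units = 9 units


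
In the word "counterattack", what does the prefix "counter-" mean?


Prefix: counter-
As in: counterattack -> counter- + attack
Meaning = against / opposite


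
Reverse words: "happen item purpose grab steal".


Original: "happen item purpose grab steal"
Words (1..n): happen | item | purpose | grab | steal
Reversed (n..1): steal | grab | purpose | item | happen
Result = "steal grab purpose item happen"


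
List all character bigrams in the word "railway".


Word: "railway" (length 7)
Number of bigrams = 7 - 2 + 1 = 6
  Position 0: "ra"
  Position 1: "ai"
  Position 2: "il"
  Position 3: "lw"
  Position 4: "wa"
  Position 5: "ay"
Bigrams = "ra", "ai", "il", "lw", "wa", "ay"


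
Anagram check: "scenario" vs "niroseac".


Word 1: "scenario" → sorted: aceinors
Word 2: "niroseac" → sorted: aceinors
Same letters? aceinors == aceinors
Anagram = Yes


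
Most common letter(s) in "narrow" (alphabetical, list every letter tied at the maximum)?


Word: "narrow"
Letter counts:
  'a': 1
  'n': 1
  'o': 1
  'r': 2
  'w': 1
Maximum count = 2
Most frequent = 'r' (2 times each)


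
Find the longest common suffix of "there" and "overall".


Word 1: "there"
Word 2: "overall"
Comparing from end:
  Pos -1: 'e' != 'l' (stop)
LCS = "" (length 0)


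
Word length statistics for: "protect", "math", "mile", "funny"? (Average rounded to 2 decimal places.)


Lengths: "protect"=7, "math"=4, "mile"=4, "funny"=5
Sum = 20, Count = 4
Average = 20/4 = 5.00
= avg=5.00, min=4, max=7


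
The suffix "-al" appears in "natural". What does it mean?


Suffix: -al
Example: natural (nature + -al, with a spelling change)
Meaning = relating to


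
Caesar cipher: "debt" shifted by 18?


Word: "debt"
Shift: 18
Each letter → (letter + shift) mod 26:
  'd' (3) + 18 = 21 → 'v'
  'e' (4) + 18 = 22 → 'w'
  'b' (1) + 18 = 19 → 't'
  't' (19) + 18 = 11 → 'l'
Result = "vwtl"


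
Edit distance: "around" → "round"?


Word 1: "around" (length 6)
Word 2: "round" (length 5)
One optimal edit sequence (insert/delete/substitute each cost 1):
  1. delete 'a'  (+1)
  2. keep 'r'
  3. keep 'o'
  4. keep 'u'
  5. keep 'n'
  6. keep 'd'
Total edit operations: 1
Edit distance = 1


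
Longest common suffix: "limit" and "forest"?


Word 1: "limit"
Word 2: "forest"
Comparing from end:
  Pos -1: 't' == 't'
  Pos -2: 'i' != 's' (stop)
LCS = "t" (length 1)


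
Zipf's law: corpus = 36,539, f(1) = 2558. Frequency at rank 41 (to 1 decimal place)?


Zipf's law: f(r) = f(1) / r
f(1) = 2558
f(41) = 2558 / 41
= 62.4 occurrences


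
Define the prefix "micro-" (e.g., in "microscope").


Prefix: micro-
Example: microscope = micro- + scope
Meaning = small


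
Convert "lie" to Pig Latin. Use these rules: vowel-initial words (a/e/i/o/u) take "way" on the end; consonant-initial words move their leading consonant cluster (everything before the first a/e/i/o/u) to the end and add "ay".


Word: "lie"
Starts with consonant(s) → move to end, add 'ay'
Consonant cluster: "l"
Pig Latin = "ielay"


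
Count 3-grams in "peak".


Word: "peak" (length 4)
Number of 3-grams = length - 3 + 1 = 4 - 3 + 1
= 2


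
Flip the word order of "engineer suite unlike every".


Original: "engineer suite unlike every"
Words (1..n): engineer | suite | unlike | every
Reversed (n..1): every | unlike | suite | engineer
Result = "every unlike suite engineer"


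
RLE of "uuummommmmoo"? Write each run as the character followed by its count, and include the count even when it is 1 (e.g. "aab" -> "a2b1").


String: "uuummommmmoo"
Scanning for consecutive runs:
  'u' x 3
  'm' x 2
  'o' x 1
  'm' x 4
  'o' x 2
RLE = "u3m2o1m4o2"


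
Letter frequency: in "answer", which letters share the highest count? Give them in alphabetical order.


Word: "answer"
Letter counts:
  'a': 1
  'e': 1
  'n': 1
  'r': 1
  's': 1
  'w': 1
Maximum count = 1
Most frequent = 'a', 'e', 'n', 'r', 's', 'w' (1 time each)


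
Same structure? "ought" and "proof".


Pattern of "ought": [0, 1, 2, 3, 4]
Pattern of "proof": [0, 1, 2, 2, 3]
Patterns do not match
Same pattern = No


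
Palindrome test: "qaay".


Word: "qaay"
Reversed: "yaaq"
Forward == Backward? qaay != yaaq
Palindrome = No


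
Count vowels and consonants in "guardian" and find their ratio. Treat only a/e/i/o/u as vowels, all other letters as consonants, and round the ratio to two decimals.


Word: "guardian"
Vowels (a,e,i,o,u): 4
Consonants: 4
Ratio = 4/4
= 1.00


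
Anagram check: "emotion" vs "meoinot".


Word 1: "emotion" → sorted: eimnoot
Word 2: "meoinot" → sorted: eimnoot
Same letters? eimnoot == eimnoot
Anagram = Yes


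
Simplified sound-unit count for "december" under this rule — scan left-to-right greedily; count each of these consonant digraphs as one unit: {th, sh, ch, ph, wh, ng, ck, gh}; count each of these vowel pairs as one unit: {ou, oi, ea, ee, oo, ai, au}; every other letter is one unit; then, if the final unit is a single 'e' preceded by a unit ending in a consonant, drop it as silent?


Word: "december" (8 letters)
Left-to-right scan:
  [1] 'd' (letter)
  [2] 'e' (letter)
  [3] 'c' (letter)
  [4] 'e' (letter)
  [5] 'm' (letter)
  [6] 'b' (letter)
  [7] 'e' (letter)
  [8] 'r' (letter)
Units from scan: 8
Sound units = 8 units


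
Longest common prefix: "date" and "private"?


Word 1: "date"
Word 2: "private"
Comparing from start:
  Pos 0: 'd' != 'p' (stop)
LCP = "" (length 0)


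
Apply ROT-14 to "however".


Word: "however"
Shift: 14
Each letter → (letter + shift) mod 26:
  'h' (7) + 14 = 21 → 'v'
  'o' (14) + 14 = 2 → 'c'
  'w' (22) + 14 = 10 → 'k'
  'e' (4) + 14 = 18 → 's'
  'v' (21) + 14 = 9 → 'j'
  'e' (4) + 14 = 18 → 's'
  'r' (17) + 14 = 5 → 'f'
Result = "vcksjsf"


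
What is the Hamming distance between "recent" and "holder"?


Comparing character by character (same length = 6):
  Pos 0: 'r' vs 'h' !=
  Pos 1: 'e' vs 'o' !=
  Pos 2: 'c' vs 'l' !=
  Pos 3: 'e' vs 'd' !=
  Pos 4: 'n' vs 'e' !=
  Pos 5: 't' vs 'r' !=
Hamming distance = 6


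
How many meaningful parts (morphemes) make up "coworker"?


Word: "coworker"
Morphemes: co- + work + -er
Each morpheme carries meaning
= 3 morphemes


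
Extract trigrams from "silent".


Word: "silent" (length 6)
Number of trigrams = 6 - 3 + 1 = 4
  Position 0: "sil"
  Position 1: "ile"
  Position 2: "len"
  Position 3: "ent"
Trigrams = "sil", "ile", "len", "ent"


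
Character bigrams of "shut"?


Word: "shut" (length 4)
Number of bigrams = 4 - 2 + 1 = 3
  Position 0: "sh"
  Position 1: "hu"
  Position 2: "ut"
Bigrams = "sh", "hu", "ut"


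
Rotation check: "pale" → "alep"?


Word: "pale", Candidate: "alep"
Method: check if candidate is substring of word+word
"palepale" contains "alep"? Yes
Is rotation = Yes


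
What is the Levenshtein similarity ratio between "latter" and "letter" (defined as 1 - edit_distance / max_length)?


Word 1: "latter" (length 6)
Word 2: "letter" (length 6)
One optimal edit sequence:
  1. keep 'l'
  2. substitute 'a' -> 'e'  (+1)
  3. keep 't'
  4. keep 't'
  5. keep 'e'
  6. keep 'r'
Edit distance = 1
Max length = max(6, 6) = 6
Similarity = 1 - 1/6
= 0.8333


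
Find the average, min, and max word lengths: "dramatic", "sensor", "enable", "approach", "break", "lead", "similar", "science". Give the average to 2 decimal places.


Lengths: "dramatic"=8, "sensor"=6, "enable"=6, "approach"=8, "break"=5, "lead"=4, "similar"=7, "science"=7
Sum = 51, Count = 8
Average = 51/8 = 6.38
= avg=6.38, min=4, max=8


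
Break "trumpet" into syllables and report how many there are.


Word: "trumpet"
Syllable breakdown: trum-pet
Counting: 2 parts
= 2 syllables


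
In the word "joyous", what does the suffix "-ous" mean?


Suffix: -ous
Example: joyous = joy + -ous
Meaning = having quality of


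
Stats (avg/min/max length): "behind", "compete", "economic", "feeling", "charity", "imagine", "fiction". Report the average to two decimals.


Lengths: "behind"=6, "compete"=7, "economic"=8, "feeling"=7, "charity"=7, "imagine"=7, "fiction"=7
Sum = 49, Count = 7
Average = 49/7 = 7.00
= avg=7.00, min=6, max=8


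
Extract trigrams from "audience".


Word: "audience" (length 8)
Number of trigrams = 8 - 3 + 1 = 6
  Position 0: "aud"
  Position 1: "udi"
  Position 2: "die"
  Position 3: "ien"
  Position 4: "enc"
  Position 5: "nce"
Trigrams = "aud", "udi", "die", "ien", "enc", "nce"


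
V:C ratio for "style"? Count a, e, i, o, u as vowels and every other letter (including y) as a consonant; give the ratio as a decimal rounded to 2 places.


Word: "style"
Vowels (a,e,i,o,u): 1
Consonants: 4
Ratio = 1/4
= 0.25


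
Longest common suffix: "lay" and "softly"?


Word 1: "lay"
Word 2: "softly"
Comparing from end:
  Pos -1: 'y' == 'y'
  Pos -2: 'a' != 'l' (stop)
LCS = "y" (length 1)


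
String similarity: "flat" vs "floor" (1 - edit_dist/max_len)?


Word 1: "flat" (length 4)
Word 2: "floor" (length 5)
One optimal edit sequence:
  1. keep 'f'
  2. keep 'l'
  3. insert 'o'  (+1)
  4. substitute 'a' -> 'o'  (+1)
  5. substitute 't' -> 'r'  (+1)
Edit distance = 3
Max length = max(4, 5) = 5
Similarity = 1 - 3/5
= 0.4000


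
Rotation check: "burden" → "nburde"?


Word: "burden", Candidate: "nburde"
Method: check if candidate is substring of word+word
"burdenburden" contains "nburde"? Yes
Is rotation = Yes


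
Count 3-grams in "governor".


Word: "governor" (length 8)
Number of 3-grams = length - 3 + 1 = 8 - 3 + 1
= 6


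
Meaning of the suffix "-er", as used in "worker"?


Suffix: -er
As in: worker -> work + -er
Meaning = one who / more


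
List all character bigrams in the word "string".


Word: "string" (length 6)
Number of bigrams = 6 - 2 + 1 = 5
  Position 0: "st"
  Position 1: "tr"
  Position 2: "ri"
  Position 3: "in"
  Position 4: "ng"
Bigrams = "st", "tr", "ri", "in", "ng"


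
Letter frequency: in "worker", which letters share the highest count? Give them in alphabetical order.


Word: "worker"
Letter counts:
  'e': 1
  'k': 1
  'o': 1
  'r': 2
  'w': 1
Maximum count = 2
Most frequent = 'r' (2 times each)


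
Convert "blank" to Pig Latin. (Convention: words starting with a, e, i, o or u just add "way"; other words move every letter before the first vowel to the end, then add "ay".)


Word: "blank"
Starts with consonant(s) → move to end, add 'ay'
Consonant cluster: "bl"
Pig Latin = "ankblay"


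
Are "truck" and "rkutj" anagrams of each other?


Word 1: "truck" → sorted: ckrtu
Word 2: "rkutj" → sorted: jkrtu
Same letters? ckrtu != jkrtu
Anagram = No


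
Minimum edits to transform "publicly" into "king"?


Word 1: "publicly" (length 8)
Word 2: "king" (length 4)
One optimal edit sequence (insert/delete/substitute each cost 1):
  1. delete 'p'  (+1)
  2. delete 'u'  (+1)
  3. delete 'b'  (+1)
  4. substitute 'l' -> 'k'  (+1)
  5. keep 'i'
  6. delete 'c'  (+1)
  7. substitute 'l' -> 'n'  (+1)
  8. substitute 'y' -> 'g'  (+1)
Total edit operations: 7
Edit distance = 7


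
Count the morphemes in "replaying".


Word: "replaying"
Morphemes: re- / play / -ing
Each morpheme carries meaning
= 3 morphemes


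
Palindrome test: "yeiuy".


Word: "yeiuy"
Reversed: "yuiey"
Forward == Backward? yeiuy != yuiey
Palindrome = No


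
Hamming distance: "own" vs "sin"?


Comparing character by character (same length = 3):
  Pos 0: 'o' vs 's' !=
  Pos 1: 'w' vs 'i' !=
  Pos 2: 'n' vs 'n' =
Hamming distance = 2


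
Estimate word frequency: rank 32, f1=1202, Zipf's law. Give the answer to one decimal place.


Zipf's law: f(r) = f(1) / r
f(1) = 1202
f(32) = 1202 / 32
= 37.6 occurrences


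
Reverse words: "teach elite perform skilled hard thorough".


Original: "teach elite perform skilled hard thorough"
Words (1..n): teach | elite | perform | skilled | hard | thorough
Reversed (n..1): thorough | hard | skilled | perform | elite | teach
Result = "thorough hard skilled perform elite teach"


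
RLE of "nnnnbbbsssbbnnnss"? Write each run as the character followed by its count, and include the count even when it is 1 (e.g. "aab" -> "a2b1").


String: "nnnnbbbsssbbnnnss"
Scanning for consecutive runs:
  'n' x 4
  'b' x 3
  's' x 3
  'b' x 2
  'n' x 3
  's' x 2
RLE = "n4b3s3b2n3s2"


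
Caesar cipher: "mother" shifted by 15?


Word: "mother"
Shift: 15
Each letter → (letter + shift) mod 26:
  'm' (12) + 15 = 1 → 'b'
  'o' (14) + 15 = 3 → 'd'
  't' (19) + 15 = 8 → 'i'
  'h' (7) + 15 = 22 → 'w'
  'e' (4) + 15 = 19 → 't'
  'r' (17) + 15 = 6 → 'g'
Result = "bdiwtg"


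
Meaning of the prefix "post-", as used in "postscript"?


Prefix: post-
Example: postscript (post- + script)
Meaning = after


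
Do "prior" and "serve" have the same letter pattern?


Pattern of "prior": [0, 1, 2, 3, 1]
Pattern of "serve": [0, 1, 2, 3, 1]
Patterns match
Same pattern = Yes


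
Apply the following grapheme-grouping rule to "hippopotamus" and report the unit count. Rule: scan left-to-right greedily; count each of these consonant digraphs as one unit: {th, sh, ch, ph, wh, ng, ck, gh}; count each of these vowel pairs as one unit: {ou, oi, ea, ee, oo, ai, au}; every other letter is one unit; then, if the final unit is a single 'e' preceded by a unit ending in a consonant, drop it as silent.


Word: "hippopotamus" (12 letters)
Left-to-right scan:
  [1] 'h' (letter)
  [2] 'i' (letter)
  [3] 'p' (letter)
  [4] 'p' (letter)
  [5] 'o' (letter)
  [6] 'p' (letter)
  [7] 'o' (letter)
  [8] 't' (letter)
  [9] 'a' (letter)
  [10] 'm' (letter)
  [11] 'u' (letter)
  [12] 's' (letter)
Units from scan: 12
Sound units = 12 units


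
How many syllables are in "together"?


Word: "together"
Syllable breakdown: to / geth / er
Counting: 3 parts
= 3 syllables


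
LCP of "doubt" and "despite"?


Word 1: "doubt"
Word 2: "despite"
Comparing from start:
  Pos 0: 'd' == 'd'
  Pos 1: 'o' != 'e' (stop)
LCP = "d" (length 1)


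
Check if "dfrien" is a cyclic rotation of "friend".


Word: "friend", Candidate: "dfrien"
Method: check if candidate is substring of word+word
"friendfriend" contains "dfrien"? Yes
Is rotation = Yes


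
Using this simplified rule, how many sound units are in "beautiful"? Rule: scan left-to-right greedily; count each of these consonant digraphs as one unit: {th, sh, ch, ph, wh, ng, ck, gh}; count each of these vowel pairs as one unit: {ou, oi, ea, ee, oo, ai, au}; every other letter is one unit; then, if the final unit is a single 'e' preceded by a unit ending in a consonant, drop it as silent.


Word: "beautiful" (9 letters)
Left-to-right scan:
  1. 'b' (letter)
  2. 'ea' (vowel-pair)
  3. 'u' (letter)
  4. 't' (letter)
  5. 'i' (letter)
  6. 'f' (letter)
  7. 'u' (letter)
  8. 'l' (letter)
Units from scan: 8
Sound units = 8 units


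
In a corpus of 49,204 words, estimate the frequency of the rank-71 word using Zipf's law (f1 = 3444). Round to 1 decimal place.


Zipf's law: f(r) = f(1) / r
f(1) = 3444
f(71) = 3444 / 71
= 48.5 occurrences


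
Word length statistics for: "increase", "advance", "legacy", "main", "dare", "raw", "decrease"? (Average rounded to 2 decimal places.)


Lengths: "increase"=8, "advance"=7, "legacy"=6, "main"=4, "dare"=4, "raw"=3, "decrease"=8
Sum = 40, Count = 7
Average = 40/7 = 5.71
= avg=5.71, min=3, max=8


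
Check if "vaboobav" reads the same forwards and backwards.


Word: "vaboobav"
Reversed: "vaboobav"
Forward == Backward? vaboobav == vaboobav
Palindrome = Yes


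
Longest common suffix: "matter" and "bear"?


Word 1: "matter"
Word 2: "bear"
Comparing from end:
  Pos -1: 'r' == 'r'
  Pos -2: 'e' != 'a' (stop)
LCS = "r" (length 1)


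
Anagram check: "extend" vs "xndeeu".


Word 1: "extend" → sorted: deentx
Word 2: "xndeeu" → sorted: deenux
Same letters? deentx != deenux
Anagram = No


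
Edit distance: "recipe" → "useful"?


Word 1: "recipe" (length 6)
Word 2: "useful" (length 6)
One optimal edit sequence (insert/delete/substitute each cost 1):
  1. substitute 'r' -> 'u'  (+1)
  2. substitute 'e' -> 's'  (+1)
  3. substitute 'c' -> 'e'  (+1)
  4. substitute 'i' -> 'f'  (+1)
  5. substitute 'p' -> 'u'  (+1)
  6. substitute 'e' -> 'l'  (+1)
Total edit operations: 6
Edit distance = 6


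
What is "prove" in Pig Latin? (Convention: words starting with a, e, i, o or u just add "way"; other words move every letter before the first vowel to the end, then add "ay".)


Word: "prove"
Starts with consonant(s) → move to end, add 'ay'
Consonant cluster: "pr"
Pig Latin = "ovepray"


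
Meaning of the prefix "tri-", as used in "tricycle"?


Prefix: tri-
Example: tricycle = tri- + cycle
Meaning = three


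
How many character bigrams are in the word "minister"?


Word: "minister" (length 8)
Number of 2-grams = length - 2 + 1 = 8 - 2 + 1
= 7


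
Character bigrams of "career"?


Word: "career" (length 6)
Number of bigrams = 6 - 2 + 1 = 5
  Position 0: "ca"
  Position 1: "ar"
  Position 2: "re"
  Position 3: "ee"
  Position 4: "er"
Bigrams = "ca", "ar", "re", "ee", "er"


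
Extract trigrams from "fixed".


Word: "fixed" (length 5)
Number of trigrams = 5 - 3 + 1 = 3
  Position 0: "fix"
  Position 1: "ixe"
  Position 2: "xed"
Trigrams = "fix", "ixe", "xed"


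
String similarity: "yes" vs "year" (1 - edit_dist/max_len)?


Word 1: "yes" (length 3)
Word 2: "year" (length 4)
One optimal edit sequence:
  1. keep 'y'
  2. keep 'e'
  3. insert 'a'  (+1)
  4. substitute 's' -> 'r'  (+1)
Edit distance = 2
Max length = max(3, 4) = 4
Similarity = 1 - 2/4
= 0.5000


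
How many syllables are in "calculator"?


Word: "calculator"
Syllable breakdown: cal · cu · la · tor
Counting: 4 parts
= 4 syllables


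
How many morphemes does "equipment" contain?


Word: "equipment"
Morphemes: equip | -ment
Each morpheme carries meaning
= 2 morphemes


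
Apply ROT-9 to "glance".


Word: "glance"
Shift: 9
Each letter → (letter + shift) mod 26:
  'g' (6) + 9 = 15 → 'p'
  'l' (11) + 9 = 20 → 'u'
  'a' (0) + 9 = 9 → 'j'
  'n' (13) + 9 = 22 → 'w'
  'c' (2) + 9 = 11 → 'l'
  'e' (4) + 9 = 13 → 'n'
Result = "pujwln"


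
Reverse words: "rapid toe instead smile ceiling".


Original: "rapid toe instead smile ceiling"
Words (1..n): rapid | toe | instead | smile | ceiling
Reversed (n..1): ceiling | smile | instead | toe | rapid
Result = "ceiling smile instead toe rapid"


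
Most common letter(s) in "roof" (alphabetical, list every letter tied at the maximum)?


Word: "roof"
Letter counts:
  'f': 1
  'o': 2
  'r': 1
Maximum count = 2
Most frequent = 'o' (2 times each)


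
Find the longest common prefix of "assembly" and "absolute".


Word 1: "assembly"
Word 2: "absolute"
Comparing from start:
  Pos 0: 'a' == 'a'
  Pos 1: 's' != 'b' (stop)
LCP = "a" (length 1)


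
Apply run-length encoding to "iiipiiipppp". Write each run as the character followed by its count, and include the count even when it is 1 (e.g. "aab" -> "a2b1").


String: "iiipiiipppp"
Scanning for consecutive runs:
  'i' x 3
  'p' x 1
  'i' x 3
  'p' x 4
RLE = "i3p1i3p4"


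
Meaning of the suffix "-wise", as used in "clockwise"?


Suffix: -wise
Example: clockwise = clock + -wise
Meaning = in the manner of


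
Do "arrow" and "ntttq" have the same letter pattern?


Pattern of "arrow": [0, 1, 1, 2, 3]
Pattern of "ntttq": [0, 1, 1, 1, 2]
Patterns do not match
Same pattern = No


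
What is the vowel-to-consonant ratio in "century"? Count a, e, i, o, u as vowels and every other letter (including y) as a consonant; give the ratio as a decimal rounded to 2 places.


Word: "century"
Vowels (a,e,i,o,u): 2
Consonants: 5
Ratio = 2/5
= 0.40


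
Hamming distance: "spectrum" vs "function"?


Comparing character by character (same length = 8):
  Pos 0: 's' vs 'f' !=
  Pos 1: 'p' vs 'u' !=
  Pos 2: 'e' vs 'n' !=
  Pos 3: 'c' vs 'c' =
  Pos 4: 't' vs 't' =
  Pos 5: 'r' vs 'i' !=
  Pos 6: 'u' vs 'o' !=
  Pos 7: 'm' vs 'n' !=
Hamming distance = 6


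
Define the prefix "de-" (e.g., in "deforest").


Prefix: de-
Example: deforest = de- + forest
Meaning = remove / reverse


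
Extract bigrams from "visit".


Word: "visit" (length 5)
Number of bigrams = 5 - 2 + 1 = 4
  Position 0: "vi"
  Position 1: "is"
  Position 2: "si"
  Position 3: "it"
Bigrams = "vi", "is", "si", "it"


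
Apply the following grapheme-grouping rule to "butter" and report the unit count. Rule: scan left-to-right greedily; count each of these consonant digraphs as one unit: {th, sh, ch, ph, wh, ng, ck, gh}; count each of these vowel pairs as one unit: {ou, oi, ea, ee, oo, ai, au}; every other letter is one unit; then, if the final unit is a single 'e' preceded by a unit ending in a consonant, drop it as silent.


Word: "butter" (6 letters)
Left-to-right scan:
  1. 'b' (letter)
  2. 'u' (letter)
  3. 't' (letter)
  4. 't' (letter)
  5. 'e' (letter)
  6. 'r' (letter)
Units from scan: 6
Sound units = 6 units


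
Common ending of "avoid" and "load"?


Word 1: "avoid"
Word 2: "load"
Comparing from end:
  Pos -1: 'd' == 'd'
  Pos -2: 'i' != 'a' (stop)
LCS = "d" (length 1)


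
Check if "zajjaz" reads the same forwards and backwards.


Word: "zajjaz"
Reversed: "zajjaz"
Forward == Backward? zajjaz == zajjaz
Palindrome = Yes


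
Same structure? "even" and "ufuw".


Pattern of "even": [0, 1, 0, 2]
Pattern of "ufuw": [0, 1, 0, 2]
Patterns match
Same pattern = Yes


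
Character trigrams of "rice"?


Word: "rice" (length 4)
Number of trigrams = 4 - 3 + 1 = 2
  Position 0: "ric"
  Position 1: "ice"
Trigrams = "ric", "ice"


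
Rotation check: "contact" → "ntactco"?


Word: "contact", Candidate: "ntactco"
Method: check if candidate is substring of word+word
"contactcontact" contains "ntactco"? Yes
Is rotation = Yes


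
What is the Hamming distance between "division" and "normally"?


Comparing character by character (same length = 8):
  Pos 0: 'd' vs 'n' !=
  Pos 1: 'i' vs 'o' !=
  Pos 2: 'v' vs 'r' !=
  Pos 3: 'i' vs 'm' !=
  Pos 4: 's' vs 'a' !=
  Pos 5: 'i' vs 'l' !=
  Pos 6: 'o' vs 'l' !=
  Pos 7: 'n' vs 'y' !=
Hamming distance = 8


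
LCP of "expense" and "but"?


Word 1: "expense"
Word 2: "but"
Comparing from start:
  Pos 0: 'e' != 'b' (stop)
LCP = "" (length 0)


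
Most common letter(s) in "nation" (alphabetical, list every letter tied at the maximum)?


Word: "nation"
Letter counts:
  'a': 1
  'i': 1
  'n': 2
  'o': 1
  't': 1
Maximum count = 2
Most frequent = 'n' (2 times each)


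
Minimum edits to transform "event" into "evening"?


Word 1: "event" (length 5)
Word 2: "evening" (length 7)
One optimal edit sequence (insert/delete/substitute each cost 1):
  1. keep 'e'
  2. keep 'v'
  3. keep 'e'
  4. insert 'n'  (+1)
  5. insert 'i'  (+1)
  6. keep 'n'
  7. substitute 't' -> 'g'  (+1)
Total edit operations: 3
Edit distance = 3


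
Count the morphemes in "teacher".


Word: "teacher"
Morphemes: teach | -er
Each morpheme carries meaning
= 2 morphemes


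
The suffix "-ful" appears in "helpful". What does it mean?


Suffix: -ful
As in: helpful -> help + -ful
Meaning = full of


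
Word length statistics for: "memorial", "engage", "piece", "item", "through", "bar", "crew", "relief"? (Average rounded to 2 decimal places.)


Lengths: "memorial"=8, "engage"=6, "piece"=5, "item"=4, "through"=7, "bar"=3, "crew"=4, "relief"=6
Sum = 43, Count = 8
Average = 43/8 = 5.38
= avg=5.38, min=3, max=8


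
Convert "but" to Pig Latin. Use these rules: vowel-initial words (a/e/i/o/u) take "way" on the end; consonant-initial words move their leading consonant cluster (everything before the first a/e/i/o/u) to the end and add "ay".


Word: "but"
Starts with consonant(s) → move to end, add 'ay'
Consonant cluster: "b"
Pig Latin = "utbay"


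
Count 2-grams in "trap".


Word: "trap" (length 4)
Number of 2-grams = length - 2 + 1 = 4 - 2 + 1
= 3


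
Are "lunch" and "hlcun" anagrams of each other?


Word 1: "lunch" → sorted: chlnu
Word 2: "hlcun" → sorted: chlnu
Same letters? chlnu == chlnu
Anagram = Yes


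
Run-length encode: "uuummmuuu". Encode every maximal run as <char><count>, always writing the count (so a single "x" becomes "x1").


String: "uuummmuuu"
Scanning for consecutive runs:
  'u' x 3
  'm' x 3
  'u' x 3
RLE = "u3m3u3"


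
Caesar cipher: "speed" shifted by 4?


Word: "speed"
Shift: 4
Each letter → (letter + shift) mod 26:
  's' (18) + 4 = 22 → 'w'
  'p' (15) + 4 = 19 → 't'
  'e' (4) + 4 = 8 → 'i'
  'e' (4) + 4 = 8 → 'i'
  'd' (3) + 4 = 7 → 'h'
Result = "wtiih"


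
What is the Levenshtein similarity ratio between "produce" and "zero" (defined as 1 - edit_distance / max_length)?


Word 1: "produce" (length 7)
Word 2: "zero" (length 4)
One optimal edit sequence:
  1. insert 'z'  (+1)
  2. substitute 'p' -> 'e'  (+1)
  3. keep 'r'
  4. keep 'o'
  5. delete 'd'  (+1)
  6. delete 'u'  (+1)
  7. delete 'c'  (+1)
  8. delete 'e'  (+1)
Edit distance = 6
Max length = max(7, 4) = 7
Similarity = 1 - 6/7
= 0.1429


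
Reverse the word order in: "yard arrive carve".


Original: "yard arrive carve"
Words (1..n): yard | arrive | carve
Reversed (n..1): carve | arrive | yard
Result = "carve arrive yard"


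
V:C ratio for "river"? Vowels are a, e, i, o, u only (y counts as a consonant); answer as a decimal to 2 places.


Word: "river"
Vowels (a,e,i,o,u): 2
Consonants: 3
Ratio = 2/3
= 0.67


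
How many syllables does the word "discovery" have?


Word: "discovery"
Syllable breakdown: dis / cov / er / y
Counting: 4 parts
= 4 syllables


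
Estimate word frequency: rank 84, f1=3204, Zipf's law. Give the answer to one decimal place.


Zipf's law: f(r) = f(1) / r
f(1) = 3204
f(84) = 3204 / 84
= 38.1 occurrences


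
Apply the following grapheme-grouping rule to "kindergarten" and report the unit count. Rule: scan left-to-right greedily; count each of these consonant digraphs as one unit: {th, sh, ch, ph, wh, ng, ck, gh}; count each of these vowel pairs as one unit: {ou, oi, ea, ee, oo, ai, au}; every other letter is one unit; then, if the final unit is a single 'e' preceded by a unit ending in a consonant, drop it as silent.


Word: "kindergarten" (12 letters)
Left-to-right scan:
  (1) 'k' (letter)
  (2) 'i' (letter)
  (3) 'n' (letter)
  (4) 'd' (letter)
  (5) 'e' (letter)
  (6) 'r' (letter)
  (7) 'g' (letter)
  (8) 'a' (letter)
  (9) 'r' (letter)
  (10) 't' (letter)
  (11) 'e' (letter)
  (12) 'n' (letter)
Units from scan: 12
Sound units = 12 units


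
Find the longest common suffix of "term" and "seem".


Word 1: "term"
Word 2: "seem"
Comparing from end:
  Pos -1: 'm' == 'm'
  Pos -2: 'r' != 'e' (stop)
LCS = "m" (length 1)


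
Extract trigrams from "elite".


Word: "elite" (length 5)
Number of trigrams = 5 - 3 + 1 = 3
  Position 0: "eli"
  Position 1: "lit"
  Position 2: "ite"
Trigrams = "eli", "lit", "ite"


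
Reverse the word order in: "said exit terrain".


Original: "said exit terrain"
Words (1..n): said | exit | terrain
Reversed (n..1): terrain | exit | said
Result = "terrain exit said"


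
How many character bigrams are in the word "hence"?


Word: "hence" (length 5)
Number of 2-grams = length - 2 + 1 = 5 - 2 + 1
= 4


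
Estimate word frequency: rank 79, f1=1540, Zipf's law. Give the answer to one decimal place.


Zipf's law: f(r) = f(1) / r
f(1) = 1540
f(79) = 1540 / 79
= 19.5 occurrences


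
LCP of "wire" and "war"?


Word 1: "wire"
Word 2: "war"
Comparing from start:
  Pos 0: 'w' == 'w'
  Pos 1: 'i' != 'a' (stop)
LCP = "w" (length 1)


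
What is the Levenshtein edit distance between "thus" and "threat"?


Word 1: "thus" (length 4)
Word 2: "threat" (length 6)
One optimal edit sequence (insert/delete/substitute each cost 1):
  1. keep 't'
  2. keep 'h'
  3. insert 'r'  (+1)
  4. insert 'e'  (+1)
  5. substitute 'u' -> 'a'  (+1)
  6. substitute 's' -> 't'  (+1)
Total edit operations: 4
Edit distance = 4


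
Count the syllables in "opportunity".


Word: "opportunity"
Syllable breakdown: op | por | tu | ni | ty
Counting: 5 parts
= 5 syllables


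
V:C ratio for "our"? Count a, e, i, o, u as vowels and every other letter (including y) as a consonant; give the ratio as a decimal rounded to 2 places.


Word: "our"
Vowels (a,e,i,o,u): 2
Consonants: 1
Ratio = 2/1
= 2.00


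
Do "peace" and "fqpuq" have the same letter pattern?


Pattern of "peace": [0, 1, 2, 3, 1]
Pattern of "fqpuq": [0, 1, 2, 3, 1]
Patterns match
Same pattern = Yes


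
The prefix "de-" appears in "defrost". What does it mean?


Prefix: de-
Example: defrost (de- + frost)
Meaning = remove / reverse


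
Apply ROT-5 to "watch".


Word: "watch"
Shift: 5
Each letter → (letter + shift) mod 26:
  'w' (22) + 5 = 1 → 'b'
  'a' (0) + 5 = 5 → 'f'
  't' (19) + 5 = 24 → 'y'
  'c' (2) + 5 = 7 → 'h'
  'h' (7) + 5 = 12 → 'm'
Result = "bfyhm"


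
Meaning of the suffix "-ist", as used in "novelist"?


Suffix: -ist
Example: novelist = novel + -ist
Meaning = one who practices


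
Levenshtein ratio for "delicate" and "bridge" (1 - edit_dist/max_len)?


Word 1: "delicate" (length 8)
Word 2: "bridge" (length 6)
One optimal edit sequence:
  1. delete 'd'  (+1)
  2. substitute 'e' -> 'b'  (+1)
  3. substitute 'l' -> 'r'  (+1)
  4. keep 'i'
  5. delete 'c'  (+1)
  6. substitute 'a' -> 'd'  (+1)
  7. substitute 't' -> 'g'  (+1)
  8. keep 'e'
Edit distance = 6
Max length = max(8, 6) = 8
Similarity = 1 - 6/8
= 0.2500


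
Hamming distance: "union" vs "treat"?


Comparing character by character (same length = 5):
  Pos 0: 'u' vs 't' !=
  Pos 1: 'n' vs 'r' !=
  Pos 2: 'i' vs 'e' !=
  Pos 3: 'o' vs 'a' !=
  Pos 4: 'n' vs 't' !=
Hamming distance = 5


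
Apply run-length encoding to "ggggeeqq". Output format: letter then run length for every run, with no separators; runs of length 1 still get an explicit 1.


String: "ggggeeqq"
Scanning for consecutive runs:
  'g' x 4
  'e' x 2
  'q' x 2
RLE = "g4e2q2"


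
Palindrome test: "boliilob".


Word: "boliilob"
Reversed: "boliilob"
Forward == Backward? boliilob == boliilob
Palindrome = Yes


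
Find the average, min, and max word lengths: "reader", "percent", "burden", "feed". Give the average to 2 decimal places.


Lengths: "reader"=6, "percent"=7, "burden"=6, "feed"=4
Sum = 23, Count = 4
Average = 23/4 = 5.75
= avg=5.75, min=4, max=7


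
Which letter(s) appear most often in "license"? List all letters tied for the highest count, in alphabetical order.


Word: "license"
Letter counts:
  'c': 1
  'e': 2
  'i': 1
  'l': 1
  'n': 1
  's': 1
Maximum count = 2
Most frequent = 'e' (2 times each)


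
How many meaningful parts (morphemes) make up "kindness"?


Word: "kindness"
Morphemes: kind | -ness
Each morpheme carries meaning
= 2 morphemes


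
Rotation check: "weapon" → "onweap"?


Word: "weapon", Candidate: "onweap"
Method: check if candidate is substring of word+word
"weaponweapon" contains "onweap"? Yes
Is rotation = Yes


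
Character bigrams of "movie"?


Word: "movie" (length 5)
Number of bigrams = 5 - 2 + 1 = 4
  Position 0: "mo"
  Position 1: "ov"
  Position 2: "vi"
  Position 3: "ie"
Bigrams = "mo", "ov", "vi", "ie"


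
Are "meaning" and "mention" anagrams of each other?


Word 1: "meaning" → sorted: aegimnn
Word 2: "mention" → sorted: eimnnot
Same letters? aegimnn != eimnnot
Anagram = No


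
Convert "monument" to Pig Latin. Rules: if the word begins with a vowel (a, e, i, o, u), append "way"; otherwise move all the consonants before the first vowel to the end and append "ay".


Word: "monument"
Starts with consonant(s) → move to end, add 'ay'
Consonant cluster: "m"
Pig Latin = "onumentmay"


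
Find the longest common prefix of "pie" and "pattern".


Word 1: "pie"
Word 2: "pattern"
Comparing from start:
  Pos 0: 'p' == 'p'
  Pos 1: 'i' != 'a' (stop)
LCP = "p" (length 1)


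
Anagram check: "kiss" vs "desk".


Word 1: "kiss" → sorted: ikss
Word 2: "desk" → sorted: deks
Same letters? ikss != deks
Anagram = No


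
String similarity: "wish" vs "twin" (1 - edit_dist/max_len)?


Word 1: "wish" (length 4)
Word 2: "twin" (length 4)
One optimal edit sequence:
  1. insert 't'  (+1)
  2. keep 'w'
  3. keep 'i'
  4. delete 's'  (+1)
  5. substitute 'h' -> 'n'  (+1)
Edit distance = 3
Max length = max(4, 4) = 4
Similarity = 1 - 3/4
= 0.2500


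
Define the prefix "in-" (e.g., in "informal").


Prefix: in-
Example: informal = in- + formal
Meaning = not / into


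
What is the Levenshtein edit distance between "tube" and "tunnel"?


Word 1: "tube" (length 4)
Word 2: "tunnel" (length 6)
One optimal edit sequence (insert/delete/substitute each cost 1):
  1. keep 't'
  2. keep 'u'
  3. insert 'n'  (+1)
  4. substitute 'b' -> 'n'  (+1)
  5. keep 'e'
  6. insert 'l'  (+1)
Total edit operations: 3
Edit distance = 3


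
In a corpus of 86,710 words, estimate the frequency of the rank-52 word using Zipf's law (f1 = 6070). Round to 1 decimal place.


Zipf's law: f(r) = f(1) / r
f(1) = 6070
f(52) = 6070 / 52
= 116.7 occurrences


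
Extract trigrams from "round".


Word: "round" (length 5)
Number of trigrams = 5 - 3 + 1 = 3
  Position 0: "rou"
  Position 1: "oun"
  Position 2: "und"
Trigrams = "rou", "oun", "und"


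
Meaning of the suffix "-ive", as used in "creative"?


Suffix: -ive
As in: creative -> create + -ive, with a spelling change
Meaning = tending to


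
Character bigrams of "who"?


Word: "who" (length 3)
Number of bigrams = 3 - 2 + 1 = 2
  Position 0: "wh"
  Position 1: "ho"
Bigrams = "wh", "ho"


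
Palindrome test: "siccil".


Word: "siccil"
Reversed: "liccis"
Forward == Backward? siccil != liccis
Palindrome = No
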